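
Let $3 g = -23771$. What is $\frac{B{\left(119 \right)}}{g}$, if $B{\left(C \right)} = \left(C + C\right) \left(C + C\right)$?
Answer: $- \frac{169932}{23771} \approx -7.1487$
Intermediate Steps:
$g = - \frac{23771}{3}$ ($g = \frac{1}{3} \left(-23771\right) = - \frac{23771}{3} \approx -7923.7$)
$B{\left(C \right)} = 4 C^{2}$ ($B{\left(C \right)} = 2 C 2 C = 4 C^{2}$)
$\frac{B{\left(119 \right)}}{g} = \frac{4 \cdot 119^{2}}{- \frac{23771}{3}} = 4 \cdot 14161 \left(- \frac{3}{23771}\right) = 56644 \left(- \frac{3}{23771}\right) = - \frac{169932}{23771}$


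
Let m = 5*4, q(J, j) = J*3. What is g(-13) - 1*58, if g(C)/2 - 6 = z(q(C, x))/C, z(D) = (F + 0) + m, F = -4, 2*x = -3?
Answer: -630/13 ≈ -48.462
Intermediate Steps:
x = -3/2 (x = (½)*(-3) = -3/2 ≈ -1.5000)
q(J, j) = 3*J
m = 20
z(D) = 16 (z(D) = (-4 + 0) + 20 = -4 + 20 = 16)
g(C) = 12 + 32/C (g(C) = 12 + 2*(16/C) = 12 + 32/C)
g(-13) - 1*58 = (12 + 32/(-13)) - 1*58 = (12 + 32*(-1/13)) - 58 = (12 - 32/13) - 58 = 124/13 - 58 = -630/13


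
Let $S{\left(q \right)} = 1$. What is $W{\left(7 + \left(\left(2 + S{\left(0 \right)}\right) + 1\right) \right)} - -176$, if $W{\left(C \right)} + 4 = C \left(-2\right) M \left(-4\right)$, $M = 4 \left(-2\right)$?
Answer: $-532$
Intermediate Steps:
$M = -8$
$W{\left(C \right)} = -4 - 64 C$ ($W{\left(C \right)} = -4 + C \left(-2\right) \left(-8\right) \left(-4\right) = -4 + - 2 C \left(-8\right) \left(-4\right) = -4 + 16 C \left(-4\right) = -4 - 64 C$)
$W{\left(7 + \left(\left(2 + S{\left(0 \right)}\right) + 1\right) \right)} - -176 = \left(-4 - 64 \left(7 + \left(\left(2 + 1\right) + 1\right)\right)\right) - -176 = \left(-4 - 64 \left(7 + \left(3 + 1\right)\right)\right) + 176 = \left(-4 - 64 \left(7 + 4\right)\right) + 176 = \left(-4 - 704\right) + 176 = -708 + 176 = -532$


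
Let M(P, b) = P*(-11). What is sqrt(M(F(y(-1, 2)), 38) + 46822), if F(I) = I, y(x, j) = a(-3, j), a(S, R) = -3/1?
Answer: sqrt(46855) ≈ 216.46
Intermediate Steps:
a(S, R) = -3 (a(S, R) = -3*1 = -3)
y(x, j) = -3
M(P, b) = -11*P
sqrt(M(F(y(-1, 2)), 38) + 46822) = sqrt(-11*(-3) + 46822) = sqrt(33 + 46822) = sqrt(46855)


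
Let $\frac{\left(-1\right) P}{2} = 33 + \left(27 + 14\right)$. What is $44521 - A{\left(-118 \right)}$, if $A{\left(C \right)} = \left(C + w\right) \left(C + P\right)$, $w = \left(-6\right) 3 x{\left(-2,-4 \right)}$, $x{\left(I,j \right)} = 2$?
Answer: $3557$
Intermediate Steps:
$w = -36$ ($w = \left(-6\right) 3 \cdot 2 = \left(-18\right) 2 = -36$)
$P = -148$ ($P = - 2 \left(33 + \left(27 + 14\right)\right) = - 2 \left(33 + 41\right) = \left(-2\right) 74 = -148$)
$A{\left(C \right)} = \left(-148 + C\right) \left(-36 + C\right)$ ($A{\left(C \right)} = \left(C - 36\right) \left(C - 148\right) = \left(-36 + C\right) \left(-148 + C\right) = \left(-148 + C\right) \left(-36 + C\right)$)
$44521 - A{\left(-118 \right)} = 44521 - \left(5328 + \left(-118\right)^{2} - -21712\right) = 44521 - \left(5328 + 13924 + 21712\right) = 44521 - 40964 = 3557$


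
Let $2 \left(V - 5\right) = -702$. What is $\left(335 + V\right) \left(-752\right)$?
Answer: $8272$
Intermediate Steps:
$V = -346$ ($V = 5 + \frac{1}{2} \left(-702\right) = 5 - 351 = -346$)
$\left(335 + V\right) \left(-752\right) = \left(335 - 346\right) \left(-752\right) = \left(-11\right) \left(-752\right) = 8272$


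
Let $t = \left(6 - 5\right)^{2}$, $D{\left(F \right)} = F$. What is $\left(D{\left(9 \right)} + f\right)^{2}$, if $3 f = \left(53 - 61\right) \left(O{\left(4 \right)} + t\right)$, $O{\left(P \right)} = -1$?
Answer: $81$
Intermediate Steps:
$t = 1$ ($t = 1^{2} = 1$)
$f = 0$ ($f = \frac{\left(53 - 61\right) \left(-1 + 1\right)}{3} = \frac{\left(-8\right) 0}{3} = \frac{1}{3} \cdot 0 = 0$)
$\left(D{\left(9 \right)} + f\right)^{2} = \left(9 + 0\right)^{2} = 9^{2} = 81$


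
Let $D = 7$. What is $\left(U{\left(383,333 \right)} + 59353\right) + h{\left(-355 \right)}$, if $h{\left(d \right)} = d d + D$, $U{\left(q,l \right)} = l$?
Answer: $185718$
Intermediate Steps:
$h{\left(d \right)} = 7 + d^{2}$ ($h{\left(d \right)} = d d + 7 = d^{2} + 7 = 7 + d^{2}$)
$\left(U{\left(383,333 \right)} + 59353\right) + h{\left(-355 \right)} = \left(333 + 59353\right) + \left(7 + \left(-355\right)^{2}\right) = 59686 + \left(7 + 126025\right) = 59686 + 126032 = 185718$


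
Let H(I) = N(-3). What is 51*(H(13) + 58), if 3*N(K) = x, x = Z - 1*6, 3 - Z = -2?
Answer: 2941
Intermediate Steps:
Z = 5 (Z = 3 - 1*(-2) = 3 + 2 = 5)
x = -1 (x = 5 - 1*6 = 5 - 6 = -1)
N(K) = -1/3 (N(K) = (1/3)*(-1) = -1/3)
H(I) = -1/3
51*(H(13) + 58) = 51*(-1/3 + 58) = 51*(173/3) = 2941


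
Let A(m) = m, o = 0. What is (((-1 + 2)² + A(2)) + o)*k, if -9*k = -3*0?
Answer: 0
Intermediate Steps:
k = 0 (k = -(-1)*0/3 = -⅑*0 = 0)
(((-1 + 2)² + A(2)) + o)*k = (((-1 + 2)² + 2) + 0)*0 = ((1² + 2) + 0)*0 = ((1 + 2) + 0)*0 = (3 + 0)*0 = 3*0 = 0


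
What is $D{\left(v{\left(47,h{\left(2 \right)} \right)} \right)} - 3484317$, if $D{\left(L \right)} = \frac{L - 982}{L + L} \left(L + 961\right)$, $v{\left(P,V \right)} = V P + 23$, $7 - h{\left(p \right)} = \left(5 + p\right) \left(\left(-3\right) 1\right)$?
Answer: $- \frac{4665089913}{1339} \approx -3.484 \cdot 10^{6}$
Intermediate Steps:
$h{\left(p \right)} = 22 + 3 p$ ($h{\left(p \right)} = 7 - \left(5 + p\right) \left(\left(-3\right) 1\right) = 7 - \left(5 + p\right) \left(-3\right) = 7 - \left(-15 - 3 p\right) = 7 + \left(15 + 3 p\right) = 22 + 3 p$)
$v{\left(P,V \right)} = 23 + P V$ ($v{\left(P,V \right)} = P V + 23 = 23 + P V$)
$D{\left(L \right)} = \frac{\left(-982 + L\right) \left(961 + L\right)}{2 L}$ ($D{\left(L \right)} = \frac{-982 + L}{2 L} \left(961 + L\right) = \frac{\left(-982 + L\right) \left(961 + L\right)}{2 L}$)
$D{\left(v{\left(47,h{\left(2 \right)} \right)} \right)} - 3484317 = \frac{-943702 + \left(23 + 47 \left(22 + 3 \cdot 2\right)\right) \left(-21 + \left(23 + 47 \left(22 + 3 \cdot 2\right)\right)\right)}{2 \left(23 + 47 \left(22 + 3 \cdot 2\right)\right)} - 3484317 = \frac{-943702 + \left(23 + 47 \left(22 + 6\right)\right) \left(-21 + \left(23 + 47 \left(22 + 6\right)\right)\right)}{2 \left(23 + 47 \left(22 + 6\right)\right)} - 3484317 = \frac{-943702 + \left(23 + 47 \cdot 28\right) \left(-21 + \left(23 + 47 \cdot 28\right)\right)}{2 \left(23 + 47 \cdot 28\right)} - 3484317 = \frac{-943702 + \left(23 + 1316\right) \left(-21 + \left(23 + 1316\right)\right)}{2 \left(23 + 1316\right)} - 3484317 = \frac{-943702 + 1339 \left(-21 + 1339\right)}{2 \cdot 1339} - 3484317 = \frac{1}{2} \cdot \frac{1}{1339} \left(-943702 + 1339 \cdot 1318\right) - 3484317 = \frac{1}{2} \cdot \frac{1}{1339} \left(-943702 + 1764802\right) - 3484317 = \frac{1}{2} \cdot \frac{1}{1339} \cdot 821100 - 3484317 = \frac{410550}{1339} - 3484317 = - \frac{4665089913}{1339}$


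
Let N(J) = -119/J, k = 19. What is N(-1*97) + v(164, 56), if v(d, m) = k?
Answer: 1962/97 ≈ 20.227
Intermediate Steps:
v(d, m) = 19
N(-1*97) + v(164, 56) = -119/((-1*97)) + 19 = -119/(-97) + 19 = -119*(-1/97) + 19 = 119/97 + 19 = 1962/97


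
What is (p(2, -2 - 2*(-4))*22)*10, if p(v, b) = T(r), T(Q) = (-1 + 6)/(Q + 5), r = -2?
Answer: 1100/3 ≈ 366.67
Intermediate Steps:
T(Q) = 5/(5 + Q)
p(v, b) = 5/3 (p(v, b) = 5/(5 - 2) = 5/3)
(p(2, -2 - 2*(-4))*22)*10 = ((5/3)*22)*10 = (110/3)*10 = 1100/3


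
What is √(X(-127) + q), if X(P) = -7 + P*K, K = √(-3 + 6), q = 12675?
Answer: √(12668 - 127*√3) ≈ 111.57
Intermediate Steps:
K = √3 ≈ 1.7320
X(P) = -7 + P*√3
√(X(-127) + q) = √((-7 - 127*√3) + 12675) = √(12668 - 127*√3)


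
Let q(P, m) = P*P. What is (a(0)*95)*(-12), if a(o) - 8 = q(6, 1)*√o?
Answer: -9120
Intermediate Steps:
q(P, m) = P²
a(o) = 8 + 36*√o (a(o) = 8 + 6²*√o = 8 + 36*√o)
(a(0)*95)*(-12) = ((8 + 36*√0)*95)*(-12) = ((8 + 36*0)*95)*(-12) = ((8 + 0)*95)*(-12) = (8*95)*(-12) = 760*(-12) = -9120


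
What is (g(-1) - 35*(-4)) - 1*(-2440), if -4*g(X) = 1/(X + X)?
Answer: 20641/8 ≈ 2580.1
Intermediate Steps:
g(X) = -1/(8*X) (g(X) = -1/(4*(X + X)) = -1/(2*X)/4 = -1/(8*X))
(g(-1) - 35*(-4)) - 1*(-2440) = (-⅛/(-1) - 35*(-4)) - 1*(-2440) = (-⅛*(-1) + 140) + 2440 = (⅛ + 140) + 2440 = 1121/8 + 2440 = 20641/8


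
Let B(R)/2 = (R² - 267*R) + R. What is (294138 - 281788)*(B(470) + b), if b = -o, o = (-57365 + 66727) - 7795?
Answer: 2348883550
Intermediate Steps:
o = 1567 (o = 9362 - 7795 = 1567)
b = -1567 (b = -1*1567 = -1567)
B(R) = -532*R + 2*R² (B(R) = 2*((R² - 267*R) + R) = 2*(R² - 266*R) = -532*R + 2*R²)
(294138 - 281788)*(B(470) + b) = (294138 - 281788)*(2*470*(-266 + 470) - 1567) = 12350*(2*470*204 - 1567) = 12350*(191760 - 1567) = 12350*190193 = 2348883550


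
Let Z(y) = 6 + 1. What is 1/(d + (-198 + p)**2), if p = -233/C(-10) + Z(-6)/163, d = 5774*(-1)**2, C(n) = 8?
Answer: 1700416/97502295209 ≈ 1.7440e-5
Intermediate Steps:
Z(y) = 7
d = 5774 (d = 5774*1 = 5774)
p = -37923/1304 (p = -233/8 + 7/163 = -37923/1304 ≈ -29.082)
1/(d + (-198 + p)**2) = 1/(5774 + (-198 - 37923/1304)**2) = 1/(5774 + (-296115/1304)**2) = 1/(5774 + 87684093225/1700416) = 1/(97502295209/1700416) = 1700416/97502295209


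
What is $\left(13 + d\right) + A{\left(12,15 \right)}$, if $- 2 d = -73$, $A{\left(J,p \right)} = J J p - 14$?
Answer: $\frac{4391}{2} \approx 2195.5$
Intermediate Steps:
$A{\left(J,p \right)} = -14 + p J^{2}$ ($A{\left(J,p \right)} = J^{2} p - 14 = p J^{2} - 14 = -14 + p J^{2}$)
$d = \frac{73}{2}$ ($d = \left(- \frac{1}{2}\right) \left(-73\right) = \frac{73}{2} \approx 36.5$)
$\left(13 + d\right) + A{\left(12,15 \right)} = \left(13 + \frac{73}{2}\right) - \left(14 - 15 \cdot 12^{2}\right) = \frac{99}{2} + \left(-14 + 15 \cdot 144\right) = \frac{99}{2} + \left(-14 + 2160\right) = \frac{99}{2} + 2146 = \frac{4391}{2}$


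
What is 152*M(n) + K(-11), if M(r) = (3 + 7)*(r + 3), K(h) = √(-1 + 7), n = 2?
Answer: 7600 + √6 ≈ 7602.5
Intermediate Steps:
K(h) = √6
M(r) = 30 + 10*r (M(r) = 10*(3 + r) = 30 + 10*r)
152*M(n) + K(-11) = 152*(30 + 10*2) + √6 = 152*(30 + 20) + √6 = 152*50 + √6 = 7600 + √6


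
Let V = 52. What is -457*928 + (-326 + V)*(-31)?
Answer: -415602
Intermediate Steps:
-457*928 + (-326 + V)*(-31) = -457*928 + (-326 + 52)*(-31) = -424096 - 274*(-31) = -424096 + 8494 = -415602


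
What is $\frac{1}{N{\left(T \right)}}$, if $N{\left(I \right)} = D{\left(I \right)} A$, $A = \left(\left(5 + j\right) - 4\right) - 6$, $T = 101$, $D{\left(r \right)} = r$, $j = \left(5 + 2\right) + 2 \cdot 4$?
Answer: $\frac{1}{1010} \approx 0.0009901$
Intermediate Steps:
$j = 15$ ($j = 7 + 8 = 15$)
$A = 10$ ($A = \left(\left(5 + 15\right) - 4\right) - 6 = \left(20 - 4\right) - 6 = 16 - 6 = 10$)
$N{\left(I \right)} = 10 I$ ($N{\left(I \right)} = I 10 = 10 I$)
$\frac{1}{N{\left(T \right)}} = \frac{1}{10 \cdot 101} = \frac{1}{1010}$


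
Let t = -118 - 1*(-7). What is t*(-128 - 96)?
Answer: 24864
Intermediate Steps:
t = -111 (t = -118 + 7 = -111)
t*(-128 - 96) = -111*(-128 - 96) = -111*(-224) = 24864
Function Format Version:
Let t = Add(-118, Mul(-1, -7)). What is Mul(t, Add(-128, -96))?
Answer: 24864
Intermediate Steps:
t = -111 (t = Add(-118, 7) = -111)
Mul(t, Add(-128, -96)) = Mul(-111, Add(-128, -96)) = Mul(-111, -224) = 24864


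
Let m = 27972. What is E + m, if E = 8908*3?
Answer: 54696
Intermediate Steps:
E = 26724
E + m = 26724 + 27972 = 54696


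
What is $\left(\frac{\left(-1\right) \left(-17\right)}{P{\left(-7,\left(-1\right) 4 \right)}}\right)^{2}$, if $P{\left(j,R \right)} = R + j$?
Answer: $\frac{289}{121} \approx 2.3884$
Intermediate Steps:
$\left(\frac{\left(-1\right) \left(-17\right)}{P{\left(-7,\left(-1\right) 4 \right)}}\right)^{2} = \left(\frac{\left(-1\right) \left(-17\right)}{\left(-1\right) 4 - 7}\right)^{2} = \left(\frac{17}{-4 - 7}\right)^{2} = \left(\frac{17}{-11}\right)^{2} = \left(17 \left(- \frac{1}{11}\right)\right)^{2} = \left(- \frac{17}{11}\right)^{2} = \frac{289}{121}$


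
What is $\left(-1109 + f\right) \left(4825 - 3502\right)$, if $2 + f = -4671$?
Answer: $-7649586$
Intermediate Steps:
$f = -4673$ ($f = -2 - 4671 = -4673$)
$\left(-1109 + f\right) \left(4825 - 3502\right) = \left(-1109 - 4673\right) \left(4825 - 3502\right) = \left(-5782\right) 1323 = -7649586$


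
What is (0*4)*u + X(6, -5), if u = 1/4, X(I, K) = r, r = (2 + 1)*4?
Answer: 12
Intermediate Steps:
r = 12 (r = 3*4 = 12)
X(I, K) = 12
u = ¼ ≈ 0.25000
(0*4)*u + X(6, -5) = (0*4)*(¼) + 12 = 0*(¼) + 12 = 0 + 12 = 12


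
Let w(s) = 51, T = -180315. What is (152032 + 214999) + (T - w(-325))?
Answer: 186665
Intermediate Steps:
(152032 + 214999) + (T - w(-325)) = (152032 + 214999) + (-180315 - 1*51) = 367031 + (-180315 - 51) = 367031 - 180366 = 186665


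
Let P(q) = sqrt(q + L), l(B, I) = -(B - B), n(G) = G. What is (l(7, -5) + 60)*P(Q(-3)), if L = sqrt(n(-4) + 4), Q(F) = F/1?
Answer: 60*I*sqrt(3) ≈ 103.92*I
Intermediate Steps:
Q(F) = F (Q(F) = F*1 = F)
l(B, I) = 0 (l(B, I) = -1*0 = 0)
L = 0 (L = sqrt(-4 + 4) = sqrt(0) = 0)
P(q) = sqrt(q) (P(q) = sqrt(q + 0) = sqrt(q))
(l(7, -5) + 60)*P(Q(-3)) = (0 + 60)*sqrt(-3) = 60*(I*sqrt(3)) = 60*I*sqrt(3)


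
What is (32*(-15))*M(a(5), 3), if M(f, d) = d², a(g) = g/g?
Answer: -4320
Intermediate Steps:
a(g) = 1
(32*(-15))*M(a(5), 3) = (32*(-15))*3² = -480*9 = -4320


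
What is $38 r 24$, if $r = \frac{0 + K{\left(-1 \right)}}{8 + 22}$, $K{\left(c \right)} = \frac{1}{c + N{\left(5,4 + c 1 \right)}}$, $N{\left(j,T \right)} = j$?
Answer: $\frac{38}{5} \approx 7.6$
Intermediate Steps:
$K{\left(c \right)} = \frac{1}{5 + c}$ ($K{\left(c \right)} = \frac{1}{c + 5} = \frac{1}{5 + c}$)
$r = \frac{1}{120}$ ($r = \frac{0 + \frac{1}{5 - 1}}{8 + 22} = \frac{0 + \frac{1}{4}}{30} = \left(0 + \frac{1}{4}\right) \frac{1}{30} = \frac{1}{4} \cdot \frac{1}{30} = \frac{1}{120} \approx 0.0083333$)
$38 r 24 = 38 \cdot \frac{1}{120} \cdot 24 = \frac{19}{60} \cdot 24 = \frac{38}{5}$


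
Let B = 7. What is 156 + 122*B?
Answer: 1010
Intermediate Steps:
156 + 122*B = 156 + 122*7 = 156 + 854 = 1010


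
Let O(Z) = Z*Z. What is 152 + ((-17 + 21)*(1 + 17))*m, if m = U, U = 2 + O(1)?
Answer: 368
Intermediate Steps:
O(Z) = Z²
U = 3 (U = 2 + 1² = 2 + 1 = 3)
m = 3
152 + ((-17 + 21)*(1 + 17))*m = 152 + ((-17 + 21)*(1 + 17))*3 = 152 + (4*18)*3 = 152 + 72*3 = 152 + 216 = 368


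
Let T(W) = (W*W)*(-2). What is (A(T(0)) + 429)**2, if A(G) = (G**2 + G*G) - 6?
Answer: 178929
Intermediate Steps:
T(W) = -2*W**2 (T(W) = W**2*(-2) = -2*W**2)
A(G) = -6 + 2*G**2 (A(G) = (G**2 + G**2) - 6 = 2*G**2 - 6 = -6 + 2*G**2)
(A(T(0)) + 429)**2 = ((-6 + 2*(-2*0**2)**2) + 429)**2 = ((-6 + 2*(-2*0)**2) + 429)**2 = ((-6 + 2*0**2) + 429)**2 = ((-6 + 2*0) + 429)**2 = ((-6 + 0) + 429)**2 = (-6 + 429)**2 = 423**2 = 178929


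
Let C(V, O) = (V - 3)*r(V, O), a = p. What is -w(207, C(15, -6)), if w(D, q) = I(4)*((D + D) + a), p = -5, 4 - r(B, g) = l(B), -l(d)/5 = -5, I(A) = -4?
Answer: 1636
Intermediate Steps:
l(d) = 25 (l(d) = -5*(-5) = 25)
r(B, g) = -21 (r(B, g) = 4 - 1*25 = 4 - 25 = -21)
a = -5
C(V, O) = 63 - 21*V (C(V, O) = (V - 3)*(-21) = (-3 + V)*(-21) = 63 - 21*V)
w(D, q) = 20 - 8*D (w(D, q) = -4*((D + D) - 5) = -4*(2*D - 5) = -4*(-5 + 2*D) = 20 - 8*D)
-w(207, C(15, -6)) = -(20 - 8*207) = -(20 - 1656) = -1*(-1636) = 1636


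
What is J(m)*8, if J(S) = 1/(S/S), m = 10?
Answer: 8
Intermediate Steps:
J(S) = 1 (J(S) = 1/1 = 1)
J(m)*8 = 1*8 = 8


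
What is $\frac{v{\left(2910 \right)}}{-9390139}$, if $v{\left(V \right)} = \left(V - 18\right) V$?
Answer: $- \frac{8415720}{9390139} \approx -0.89623$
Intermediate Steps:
$v{\left(V \right)} = V \left(-18 + V\right)$ ($v{\left(V \right)} = \left(-18 + V\right) V = V \left(-18 + V\right)$)
$\frac{v{\left(2910 \right)}}{-9390139} = \frac{2910 \left(-18 + 2910\right)}{-9390139} = 2910 \cdot 2892 \left(- \frac{1}{9390139}\right) = 8415720 \left(- \frac{1}{9390139}\right) = - \frac{8415720}{9390139}$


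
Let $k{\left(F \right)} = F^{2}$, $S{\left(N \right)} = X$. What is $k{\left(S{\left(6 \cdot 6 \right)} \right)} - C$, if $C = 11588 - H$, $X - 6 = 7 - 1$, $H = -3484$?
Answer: $-14928$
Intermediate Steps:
$X = 12$ ($X = 6 + \left(7 - 1\right) = 6 + 6 = 12$)
$S{\left(N \right)} = 12$
$C = 15072$ ($C = 11588 - -3484 = 11588 + 3484 = 15072$)
$k{\left(S{\left(6 \cdot 6 \right)} \right)} - C = 12^{2} - 15072 = 144 - 15072 = -14928$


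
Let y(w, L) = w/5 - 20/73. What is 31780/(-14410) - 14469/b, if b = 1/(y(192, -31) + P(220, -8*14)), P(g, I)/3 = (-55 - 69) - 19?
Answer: 2974623093631/525965 ≈ 5.6556e+6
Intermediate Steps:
P(g, I) = -429 (P(g, I) = 3*((-55 - 69) - 19) = 3*(-124 - 19) = 3*(-143) = -429)
y(w, L) = -20/73 + w/5 (y(w, L) = w*(⅕) - 20*1/73 = w/5 - 20/73 = -20/73 + w/5)
b = -365/142669 (b = 1/((-20/73 + (⅕)*192) - 429) = 1/((-20/73 + 192/5) - 429) = 1/(13916/365 - 429) = 1/(-142669/365) = -365/142669 ≈ -0.0025584)
31780/(-14410) - 14469/b = 31780/(-14410) - 14469/(-365/142669) = 31780*(-1/14410) - 14469*(-142669/365) = -3178/1441 + 2064277761/365 = 2974623093631/525965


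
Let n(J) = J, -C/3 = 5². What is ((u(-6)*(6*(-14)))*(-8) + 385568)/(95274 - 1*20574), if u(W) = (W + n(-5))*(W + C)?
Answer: 49216/3735 ≈ 13.177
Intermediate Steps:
C = -75 (C = -3*5² = -3*25 = -75)
u(W) = (-75 + W)*(-5 + W) (u(W) = (W - 5)*(W - 75) = (-5 + W)*(-75 + W) = (-75 + W)*(-5 + W))
((u(-6)*(6*(-14)))*(-8) + 385568)/(95274 - 1*20574) = (((375 + (-6)² - 80*(-6))*(6*(-14)))*(-8) + 385568)/(95274 - 1*20574) = (((375 + 36 + 480)*(-84))*(-8) + 385568)/(95274 - 20574) = ((891*(-84))*(-8) + 385568)/74700 = (-74844*(-8) + 385568)*(1/74700) = (598752 + 385568)*(1/74700) = 984320*(1/74700) = 49216/3735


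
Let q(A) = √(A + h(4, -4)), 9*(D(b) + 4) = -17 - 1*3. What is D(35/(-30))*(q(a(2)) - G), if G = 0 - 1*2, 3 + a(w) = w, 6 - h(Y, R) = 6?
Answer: -112/9 - 56*I/9 ≈ -12.444 - 6.2222*I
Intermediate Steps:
h(Y, R) = 0 (h(Y, R) = 6 - 1*6 = 6 - 6 = 0)
D(b) = -56/9 (D(b) = -4 + (-17 - 1*3)/9 = -4 + (-17 - 3)/9 = -4 + (⅑)*(-20) = -4 - 20/9 = -56/9)
a(w) = -3 + w
G = -2 (G = 0 - 2 = -2)
q(A) = √A (q(A) = √(A + 0) = √A)
D(35/(-30))*(q(a(2)) - G) = -56*(√(-3 + 2) - 1*(-2))/9 = -56*(√(-1) + 2)/9 = -56*(I + 2)/9 = -56*(2 + I)/9 = -112/9 - 56*I/9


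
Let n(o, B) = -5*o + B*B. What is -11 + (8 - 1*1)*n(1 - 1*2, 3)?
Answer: 87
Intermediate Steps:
n(o, B) = B² - 5*o (n(o, B) = -5*o + B² = B² - 5*o)
-11 + (8 - 1*1)*n(1 - 1*2, 3) = -11 + (8 - 1*1)*(3² - 5*(1 - 1*2)) = -11 + (8 - 1)*(9 - 5*(1 - 2)) = -11 + 7*(9 - 5*(-1)) = -11 + 7*(9 + 5) = -11 + 7*14 = -11 + 98 = 87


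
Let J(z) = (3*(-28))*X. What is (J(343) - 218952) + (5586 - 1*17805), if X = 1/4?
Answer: -231192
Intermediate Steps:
X = ¼ (X = 1*(¼) = ¼ ≈ 0.25000)
J(z) = -21 (J(z) = (3*(-28))*(¼) = -84*¼ = -21)
(J(343) - 218952) + (5586 - 1*17805) = (-21 - 218952) + (5586 - 1*17805) = -218973 + (5586 - 17805) = -218973 - 12219 = -231192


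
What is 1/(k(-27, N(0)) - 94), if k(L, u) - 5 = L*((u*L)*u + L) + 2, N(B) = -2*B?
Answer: 1/642 ≈ 0.0015576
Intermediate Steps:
k(L, u) = 7 + L*(L + L*u²) (k(L, u) = 5 + (L*((u*L)*u + L) + 2) = 5 + (L*((L*u)*u + L) + 2) = 5 + (L*(L*u² + L) + 2) = 5 + (L*(L + L*u²) + 2) = 5 + (2 + L*(L + L*u²)) = 7 + L*(L + L*u²))
1/(k(-27, N(0)) - 94) = 1/((7 + (-27)² + (-27)²*(-2*0)²) - 94) = 1/((7 + 729 + 729*0²) - 94) = 1/((7 + 729 + 729*0) - 94) = 1/((7 + 729 + 0) - 94) = 1/(736 - 94) = 1/642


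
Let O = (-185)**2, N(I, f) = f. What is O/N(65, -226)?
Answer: -34225/226 ≈ -151.44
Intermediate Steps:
O = 34225
O/N(65, -226) = 34225/(-226) = 34225*(-1/226) = -34225/226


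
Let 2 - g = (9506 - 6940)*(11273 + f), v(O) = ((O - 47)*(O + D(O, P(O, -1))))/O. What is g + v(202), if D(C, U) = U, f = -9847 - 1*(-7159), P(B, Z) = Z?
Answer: -4449848661/202 ≈ -2.2029e+7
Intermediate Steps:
f = -2688 (f = -9847 + 7159 = -2688)
v(O) = (-1 + O)*(-47 + O)/O (v(O) = ((O - 47)*(O - 1))/O = ((-47 + O)*(-1 + O))/O = ((-1 + O)*(-47 + O))/O = (-1 + O)*(-47 + O)/O)
g = -22029108 (g = 2 - (9506 - 6940)*(11273 - 2688) = 2 - 2566*8585 = 2 - 1*22029110 = 2 - 22029110 = -22029108)
g + v(202) = -22029108 + (-48 + 202 + 47/202) = -22029108 + 31155/202 = -4449848661/202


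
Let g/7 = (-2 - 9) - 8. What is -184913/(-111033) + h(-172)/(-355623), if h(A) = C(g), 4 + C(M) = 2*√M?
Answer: 21919919977/13161962853 - 2*I*√133/355623 ≈ 1.6654 - 6.4858e-5*I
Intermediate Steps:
g = -133 (g = 7*((-2 - 9) - 8) = 7*(-11 - 8) = 7*(-19) = -133)
C(M) = -4 + 2*√M
h(A) = -4 + 2*I*√133 (h(A) = -4 + 2*√(-133) = -4 + 2*(I*√133) = -4 + 2*I*√133)
-184913/(-111033) + h(-172)/(-355623) = -184913/(-111033) + (-4 + 2*I*√133)/(-355623) = -184913*(-1/111033) + (-4 + 2*I*√133)*(-1/355623) = 184913/111033 + (4/355623 - 2*I*√133/355623) = 21919919977/13161962853 - 2*I*√133/355623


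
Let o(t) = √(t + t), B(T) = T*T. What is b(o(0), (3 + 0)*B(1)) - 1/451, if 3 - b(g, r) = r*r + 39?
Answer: -20296/451 ≈ -45.002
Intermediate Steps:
B(T) = T²
o(t) = √2*√t (o(t) = √(2*t) = √2*√t)
b(g, r) = -36 - r² (b(g, r) = 3 - (r*r + 39) = 3 - (r² + 39) = 3 - (39 + r²) = 3 + (-39 - r²) = -36 - r²)
b(o(0), (3 + 0)*B(1)) - 1/451 = (-36 - ((3 + 0)*1²)²) - 1/451 = (-36 - (3*1)²) - 1*1/451 = (-36 - 1*3²) - 1/451 = (-36 - 1*9) - 1/451 = (-36 - 9) - 1/451 = -45 - 1/451 = -20296/451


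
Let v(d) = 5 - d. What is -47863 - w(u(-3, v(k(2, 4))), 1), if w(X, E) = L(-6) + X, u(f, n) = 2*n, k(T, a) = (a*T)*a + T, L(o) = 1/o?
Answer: -286829/6 ≈ -47805.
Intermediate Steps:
k(T, a) = T + T*a² (k(T, a) = (T*a)*a + T = T*a² + T = T + T*a²)
w(X, E) = -⅙ + X (w(X, E) = 1/(-6) + X = -⅙ + X)
-47863 - w(u(-3, v(k(2, 4))), 1) = -47863 - (-⅙ + 2*(5 - 2*(1 + 4²))) = -47863 - (-⅙ + 2*(5 - 2*(1 + 16))) = -47863 - (-⅙ + 2*(5 - 2*17)) = -47863 - (-⅙ + 2*(5 - 1*34)) = -47863 - (-⅙ + 2*(5 - 34)) = -47863 - (-⅙ + 2*(-29)) = -47863 - (-⅙ - 58) = -47863 - 1*(-349/6) = -47863 + 349/6 = -286829/6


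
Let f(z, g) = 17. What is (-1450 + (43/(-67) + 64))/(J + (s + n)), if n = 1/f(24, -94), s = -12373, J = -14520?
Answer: 315877/6126212 ≈ 0.051562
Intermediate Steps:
n = 1/17 ≈ 0.058824
(-1450 + (43/(-67) + 64))/(J + (s + n)) = (-1450 + (43/(-67) + 64))/(-14520 + (-12373 + 1/17)) = (-1450 + (-1/67*43 + 64))/(-14520 - 210340/17) = (-1450 + (-43/67 + 64))/(-457180/17) = (-1450 + 4245/67)*(-17/457180) = -92905/67*(-17/457180) = 315877/6126212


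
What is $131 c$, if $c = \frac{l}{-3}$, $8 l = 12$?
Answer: $- \frac{131}{2} \approx -65.5$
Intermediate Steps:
$l = \frac{3}{2}$ ($l = \frac{1}{8} \cdot 12 = \frac{3}{2} \approx 1.5$)
$c = - \frac{1}{2}$ ($c = \frac{3}{2 \left(-3\right)} = \frac{3}{2} \left(- \frac{1}{3}\right) = - \frac{1}{2} \approx -0.5$)
$131 c = 131 \left(- \frac{1}{2}\right) = - \frac{131}{2}$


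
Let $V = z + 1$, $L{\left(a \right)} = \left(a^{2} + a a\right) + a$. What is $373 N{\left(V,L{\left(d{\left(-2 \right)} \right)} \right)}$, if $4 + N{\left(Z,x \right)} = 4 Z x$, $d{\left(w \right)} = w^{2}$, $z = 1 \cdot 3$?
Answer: $213356$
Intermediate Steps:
$z = 3$
$L{\left(a \right)} = a + 2 a^{2}$ ($L{\left(a \right)} = \left(a^{2} + a^{2}\right) + a = 2 a^{2} + a = a + 2 a^{2}$)
$V = 4$ ($V = 3 + 1 = 4$)
$N{\left(Z,x \right)} = -4 + 4 Z x$
$373 N{\left(V,L{\left(d{\left(-2 \right)} \right)} \right)} = 373 \left(-4 + 4 \cdot 4 \left(-2\right)^{2} \left(1 + 2 \left(-2\right)^{2}\right)\right) = 373 \left(-4 + 4 \cdot 4 \cdot 4 \left(1 + 2 \cdot 4\right)\right) = 373 \left(-4 + 4 \cdot 4 \cdot 4 \left(1 + 8\right)\right) = 373 \left(-4 + 4 \cdot 4 \cdot 4 \cdot 9\right) = 373 \left(-4 + 4 \cdot 4 \cdot 36\right) = 373 \left(-4 + 576\right) = 373 \cdot 572 = 213356$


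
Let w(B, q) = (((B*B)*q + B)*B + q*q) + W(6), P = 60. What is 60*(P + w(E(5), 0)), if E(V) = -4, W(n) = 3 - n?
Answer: 4380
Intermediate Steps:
w(B, q) = -3 + q² + B*(B + q*B²) (w(B, q) = (((B*B)*q + B)*B + q*q) + (3 - 1*6) = ((B²*q + B)*B + q²) + (3 - 6) = ((q*B² + B)*B + q²) - 3 = ((B + q*B²)*B + q²) - 3 = (B*(B + q*B²) + q²) - 3 = (q² + B*(B + q*B²)) - 3 = -3 + q² + B*(B + q*B²))
60*(P + w(E(5), 0)) = 60*(60 + (-3 + (-4)² + 0² + 0*(-4)³)) = 60*(60 + (-3 + 16 + 0 + 0*(-64))) = 60*(60 + (-3 + 16 + 0 + 0)) = 60*(60 + 13) = 60*73 = 4380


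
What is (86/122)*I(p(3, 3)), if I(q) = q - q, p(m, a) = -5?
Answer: 0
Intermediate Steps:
I(q) = 0
(86/122)*I(p(3, 3)) = (86/122)*0 = (86*(1/122))*0 = (43/61)*0 = 0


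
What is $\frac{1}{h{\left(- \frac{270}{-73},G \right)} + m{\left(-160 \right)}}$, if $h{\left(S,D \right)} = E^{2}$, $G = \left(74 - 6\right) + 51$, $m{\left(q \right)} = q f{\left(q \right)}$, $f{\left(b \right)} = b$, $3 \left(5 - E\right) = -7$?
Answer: $\frac{9}{230884} \approx 3.8981 \cdot 10^{-5}$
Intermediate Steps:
$E = \frac{22}{3}$ ($E = 5 - - \frac{7}{3} = 5 + \frac{7}{3} = \frac{22}{3} \approx 7.3333$)
$m{\left(q \right)} = q^{2}$ ($m{\left(q \right)} = q q = q^{2}$)
$G = 119$ ($G = 68 + 51 = 119$)
$h{\left(S,D \right)} = \frac{484}{9}$ ($h{\left(S,D \right)} = \left(\frac{22}{3}\right)^{2} = \frac{484}{9}$)
$\frac{1}{h{\left(- \frac{270}{-73},G \right)} + m{\left(-160 \right)}} = \frac{1}{\frac{484}{9} + \left(-160\right)^{2}} = \frac{1}{\frac{484}{9} + 25600} = \frac{1}{\frac{230884}{9}} = \frac{9}{230884}$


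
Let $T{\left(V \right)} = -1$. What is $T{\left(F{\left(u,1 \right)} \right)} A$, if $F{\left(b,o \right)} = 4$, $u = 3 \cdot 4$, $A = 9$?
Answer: $-9$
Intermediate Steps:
$u = 12$
$T{\left(F{\left(u,1 \right)} \right)} A = \left(-1\right) 9 = -9$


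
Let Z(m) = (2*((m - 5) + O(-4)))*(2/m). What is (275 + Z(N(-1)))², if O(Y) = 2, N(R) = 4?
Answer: 76176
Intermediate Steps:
Z(m) = 2*(-6 + 2*m)/m (Z(m) = (2*((m - 5) + 2))*(2/m) = (2*((-5 + m) + 2))*(2/m) = (2*(-3 + m))*(2/m) = (-6 + 2*m)*(2/m) = 2*(-6 + 2*m)/m)
(275 + Z(N(-1)))² = (275 + (4 - 12/4))² = (275 + (4 - 12*¼))² = (275 + (4 - 3))² = (275 + 1)² = 276² = 76176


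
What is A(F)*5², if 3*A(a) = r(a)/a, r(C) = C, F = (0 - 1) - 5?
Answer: 25/3 ≈ 8.3333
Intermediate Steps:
F = -6 (F = -1 - 5 = -6)
A(a) = ⅓ (A(a) = (a/a)/3 = (⅓)*1 = ⅓)
A(F)*5² = (⅓)*5² = (⅓)*25 = 25/3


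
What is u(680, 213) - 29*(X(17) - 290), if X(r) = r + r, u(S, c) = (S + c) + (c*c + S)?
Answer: 54366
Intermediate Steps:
u(S, c) = c + c**2 + 2*S (u(S, c) = (S + c) + (c**2 + S) = (S + c) + (S + c**2) = c + c**2 + 2*S)
X(r) = 2*r
u(680, 213) - 29*(X(17) - 290) = (213 + 213**2 + 2*680) - 29*(2*17 - 290) = (213 + 45369 + 1360) - 29*(34 - 290) = 46942 - 29*(-256) = 46942 + 7424 = 54366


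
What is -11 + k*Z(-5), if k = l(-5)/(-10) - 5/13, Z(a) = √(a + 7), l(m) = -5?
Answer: -11 + 3*√2/26 ≈ -10.837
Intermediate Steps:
Z(a) = √(7 + a)
k = 3/26 (k = -5/(-10) - 5/13 = -5*(-⅒) - 5*1/13 = ½ - 5/13 = 3/26 ≈ 0.11538)
-11 + k*Z(-5) = -11 + 3*√(7 - 5)/26 = -11 + 3*√2/26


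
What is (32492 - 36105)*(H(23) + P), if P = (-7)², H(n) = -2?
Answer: -169811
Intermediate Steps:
P = 49
(32492 - 36105)*(H(23) + P) = (32492 - 36105)*(-2 + 49) = -3613*47 = -169811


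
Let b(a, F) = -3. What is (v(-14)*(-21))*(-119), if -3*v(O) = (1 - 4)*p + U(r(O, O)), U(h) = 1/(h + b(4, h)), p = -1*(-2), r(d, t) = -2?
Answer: 25823/5 ≈ 5164.6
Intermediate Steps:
p = 2
U(h) = 1/(-3 + h) (U(h) = 1/(h - 3) = 1/(-3 + h))
v(O) = 31/15 (v(O) = -((1 - 4)*2 + 1/(-3 - 2))/3 = -(-3*2 + 1/(-5))/3 = -(-6 - ⅕)/3 = -⅓*(-31/5) = 31/15)
(v(-14)*(-21))*(-119) = ((31/15)*(-21))*(-119) = -217/5*(-119) = 25823/5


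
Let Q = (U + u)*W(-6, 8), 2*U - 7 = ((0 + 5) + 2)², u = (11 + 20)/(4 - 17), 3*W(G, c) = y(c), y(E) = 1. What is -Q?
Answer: -111/13 ≈ -8.5385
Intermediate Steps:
W(G, c) = ⅓ (W(G, c) = (⅓)*1 = ⅓)
u = -31/13 (u = 31/(-13) = 31*(-1/13) = -31/13 ≈ -2.3846)
U = 28 (U = 7/2 + ((0 + 5) + 2)²/2 = 7/2 + (5 + 2)²/2 = 7/2 + (½)*7² = 7/2 + (½)*49 = 7/2 + 49/2 = 28)
Q = 111/13 (Q = (28 - 31/13)*(⅓) = (333/13)*(⅓) = 111/13 ≈ 8.5385)
-Q = -1*111/13 = -111/13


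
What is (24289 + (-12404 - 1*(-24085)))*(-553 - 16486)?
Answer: -612892830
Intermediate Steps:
(24289 + (-12404 - 1*(-24085)))*(-553 - 16486) = (24289 + (-12404 + 24085))*(-17039) = (24289 + 11681)*(-17039) = 35970*(-17039) = -612892830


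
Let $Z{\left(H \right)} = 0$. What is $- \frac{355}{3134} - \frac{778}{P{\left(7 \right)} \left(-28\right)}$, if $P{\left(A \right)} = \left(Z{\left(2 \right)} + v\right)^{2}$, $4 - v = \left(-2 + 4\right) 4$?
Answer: $\frac{569803}{351008} \approx 1.6233$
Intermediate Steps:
$v = -4$ ($v = 4 - \left(-2 + 4\right) 4 = 4 - 2 \cdot 4 = 4 - 8 = -4$)
$P{\left(A \right)} = 16$ ($P{\left(A \right)} = \left(0 - 4\right)^{2} = \left(-4\right)^{2} = 16$)
$- \frac{355}{3134} - \frac{778}{P{\left(7 \right)} \left(-28\right)} = - \frac{355}{3134} - \frac{778}{16 \left(-28\right)} = \left(-355\right) \frac{1}{3134} - \frac{778}{-448} = - \frac{355}{3134} - - \frac{389}{224} = - \frac{355}{3134} + \frac{389}{224} = \frac{569803}{351008}$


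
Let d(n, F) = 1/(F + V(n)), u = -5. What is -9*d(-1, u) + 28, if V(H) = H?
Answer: 59/2 ≈ 29.500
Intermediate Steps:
d(n, F) = 1/(F + n)
-9*d(-1, u) + 28 = -9/(-5 - 1) + 28 = -9/(-6) + 28 = -9*(-1/6) + 28 = 3/2 + 28 = 59/2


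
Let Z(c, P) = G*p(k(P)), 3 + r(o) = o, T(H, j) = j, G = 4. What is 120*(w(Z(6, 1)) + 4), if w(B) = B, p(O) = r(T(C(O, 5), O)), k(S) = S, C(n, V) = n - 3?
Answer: -480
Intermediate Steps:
C(n, V) = -3 + n
r(o) = -3 + o
p(O) = -3 + O
Z(c, P) = -12 + 4*P (Z(c, P) = 4*(-3 + P) = -12 + 4*P)
120*(w(Z(6, 1)) + 4) = 120*((-12 + 4*1) + 4) = 120*((-12 + 4) + 4) = 120*(-8 + 4) = 120*(-4) = -480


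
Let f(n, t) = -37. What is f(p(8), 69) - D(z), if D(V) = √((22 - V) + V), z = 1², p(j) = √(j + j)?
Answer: -37 - √22 ≈ -41.690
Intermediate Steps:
p(j) = √2*√j (p(j) = √(2*j) = √2*√j)
z = 1
D(V) = √22
f(p(8), 69) - D(z) = -37 - √22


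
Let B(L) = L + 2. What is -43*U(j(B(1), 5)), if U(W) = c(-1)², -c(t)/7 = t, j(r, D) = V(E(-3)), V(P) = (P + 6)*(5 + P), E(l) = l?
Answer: -2107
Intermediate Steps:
B(L) = 2 + L
V(P) = (5 + P)*(6 + P) (V(P) = (6 + P)*(5 + P) = (5 + P)*(6 + P))
j(r, D) = 6 (j(r, D) = 30 + (-3)² + 11*(-3) = 30 + 9 - 33 = 6)
c(t) = -7*t
U(W) = 49 (U(W) = (-7*(-1))² = 7² = 49)
-43*U(j(B(1), 5)) = -43*49 = -2107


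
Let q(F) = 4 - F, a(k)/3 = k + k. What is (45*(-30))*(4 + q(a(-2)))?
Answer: -27000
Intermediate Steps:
a(k) = 6*k (a(k) = 3*(k + k) = 3*(2*k) = 6*k)
(45*(-30))*(4 + q(a(-2))) = (45*(-30))*(4 + (4 - 6*(-2))) = -1350*(4 + (4 - 1*(-12))) = -1350*(4 + (4 + 12)) = -1350*(4 + 16) = -1350*20 = -27000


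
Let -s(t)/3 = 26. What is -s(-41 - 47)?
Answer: 78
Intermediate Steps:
s(t) = -78 (s(t) = -3*26 = -78)
-s(-41 - 47) = -1*(-78) = 78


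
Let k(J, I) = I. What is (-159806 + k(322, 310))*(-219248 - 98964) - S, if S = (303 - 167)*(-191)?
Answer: 50753567128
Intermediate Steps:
S = -25976 (S = 136*(-191) = -25976)
(-159806 + k(322, 310))*(-219248 - 98964) - S = (-159806 + 310)*(-219248 - 98964) - 1*(-25976) = -159496*(-318212) + 25976 = 50753541152 + 25976 = 50753567128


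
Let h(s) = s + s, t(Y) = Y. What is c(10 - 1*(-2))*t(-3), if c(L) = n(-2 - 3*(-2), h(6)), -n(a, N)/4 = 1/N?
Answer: 1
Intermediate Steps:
h(s) = 2*s
n(a, N) = -4/N
c(L) = -⅓ (c(L) = -4/(2*6) = -4/12 = -4*1/12 = -⅓)
c(10 - 1*(-2))*t(-3) = -⅓*(-3) = 1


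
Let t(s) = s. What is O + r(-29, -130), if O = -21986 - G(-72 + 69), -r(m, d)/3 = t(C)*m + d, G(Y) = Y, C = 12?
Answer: -20549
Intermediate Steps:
r(m, d) = -36*m - 3*d (r(m, d) = -3*(12*m + d) = -3*(d + 12*m) = -36*m - 3*d)
O = -21983 (O = -21986 - (-72 + 69) = -21986 - 1*(-3) = -21986 + 3 = -21983)
O + r(-29, -130) = -21983 + (-36*(-29) - 3*(-130)) = -21983 + (1044 + 390) = -21983 + 1434 = -20549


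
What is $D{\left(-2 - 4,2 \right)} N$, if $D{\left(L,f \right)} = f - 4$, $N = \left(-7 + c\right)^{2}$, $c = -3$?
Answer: $-200$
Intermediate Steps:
$N = 100$ ($N = \left(-7 - 3\right)^{2} = \left(-10\right)^{2} = 100$)
$D{\left(L,f \right)} = -4 + f$ ($D{\left(L,f \right)} = f - 4 = -4 + f$)
$D{\left(-2 - 4,2 \right)} N = \left(-4 + 2\right) 100 = \left(-2\right) 100 = -200$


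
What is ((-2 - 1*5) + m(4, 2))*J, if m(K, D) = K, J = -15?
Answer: 45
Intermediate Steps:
((-2 - 1*5) + m(4, 2))*J = ((-2 - 1*5) + 4)*(-15) = ((-2 - 5) + 4)*(-15) = (-7 + 4)*(-15) = -3*(-15) = 45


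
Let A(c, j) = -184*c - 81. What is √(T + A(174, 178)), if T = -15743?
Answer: 4*I*√2990 ≈ 218.72*I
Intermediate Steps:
A(c, j) = -81 - 184*c
√(T + A(174, 178)) = √(-15743 + (-81 - 184*174)) = √(-15743 + (-81 - 32016)) = √(-15743 - 32097) = √(-47840) = 4*I*√2990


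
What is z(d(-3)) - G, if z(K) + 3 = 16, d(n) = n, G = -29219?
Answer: 29232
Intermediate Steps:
z(K) = 13 (z(K) = -3 + 16 = 13)
z(d(-3)) - G = 13 - 1*(-29219) = 13 + 29219 = 29232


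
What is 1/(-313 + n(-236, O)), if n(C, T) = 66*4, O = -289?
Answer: -1/49 ≈ -0.020408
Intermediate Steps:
n(C, T) = 264
1/(-313 + n(-236, O)) = 1/(-313 + 264) = 1/(-49) = -1/49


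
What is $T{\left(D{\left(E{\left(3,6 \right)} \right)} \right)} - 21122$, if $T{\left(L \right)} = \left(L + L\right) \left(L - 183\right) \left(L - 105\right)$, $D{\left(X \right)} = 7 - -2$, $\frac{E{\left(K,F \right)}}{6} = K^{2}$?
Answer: $279550$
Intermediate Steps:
$E{\left(K,F \right)} = 6 K^{2}$
$D{\left(X \right)} = 9$ ($D{\left(X \right)} = 7 + 2 = 9$)
$T{\left(L \right)} = 2 L \left(-183 + L\right) \left(-105 + L\right)$
$T{\left(D{\left(E{\left(3,6 \right)} \right)} \right)} - 21122 = 2 \cdot 9 \left(19215 + 9^{2} - 2592\right) - 21122 = 2 \cdot 9 \left(19215 + 81 - 2592\right) - 21122 = 2 \cdot 9 \cdot 16704 - 21122 = 300672 - 21122 = 279550$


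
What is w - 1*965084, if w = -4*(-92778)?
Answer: -593972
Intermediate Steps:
w = 371112
w - 1*965084 = 371112 - 1*965084 = 371112 - 965084 = -593972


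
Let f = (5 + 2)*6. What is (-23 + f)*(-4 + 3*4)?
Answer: 152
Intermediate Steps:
f = 42 (f = 7*6 = 42)
(-23 + f)*(-4 + 3*4) = (-23 + 42)*(-4 + 3*4) = 19*(-4 + 12) = 19*8 = 152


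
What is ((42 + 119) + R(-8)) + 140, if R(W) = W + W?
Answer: 285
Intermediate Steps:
R(W) = 2*W
((42 + 119) + R(-8)) + 140 = ((42 + 119) + 2*(-8)) + 140 = (161 - 16) + 140 = 145 + 140 = 285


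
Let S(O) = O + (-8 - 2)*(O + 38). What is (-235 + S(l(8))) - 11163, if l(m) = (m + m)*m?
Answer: -12930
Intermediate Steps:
l(m) = 2*m**2 (l(m) = (2*m)*m = 2*m**2)
S(O) = -380 - 9*O (S(O) = O - 10*(38 + O) = O + (-380 - 10*O) = -380 - 9*O)
(-235 + S(l(8))) - 11163 = (-235 + (-380 - 18*8**2)) - 11163 = (-235 + (-380 - 18*64)) - 11163 = (-235 + (-380 - 9*128)) - 11163 = (-235 + (-380 - 1152)) - 11163 = (-235 - 1532) - 11163 = -1767 - 11163 = -12930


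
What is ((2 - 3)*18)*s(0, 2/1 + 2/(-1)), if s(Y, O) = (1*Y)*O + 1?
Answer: -18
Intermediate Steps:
s(Y, O) = 1 + O*Y (s(Y, O) = Y*O + 1 = O*Y + 1 = 1 + O*Y)
((2 - 3)*18)*s(0, 2/1 + 2/(-1)) = ((2 - 3)*18)*(1 + (2/1 + 2/(-1))*0) = (-1*18)*(1 + (2*1 + 2*(-1))*0) = -18*(1 + (2 - 2)*0) = -18*(1 + 0*0) = -18*(1 + 0) = -18*1 = -18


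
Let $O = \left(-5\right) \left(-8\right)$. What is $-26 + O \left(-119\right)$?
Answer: $-4786$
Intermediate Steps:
$O = 40$
$-26 + O \left(-119\right) = -26 + 40 \left(-119\right) = -26 - 4760 = -4786$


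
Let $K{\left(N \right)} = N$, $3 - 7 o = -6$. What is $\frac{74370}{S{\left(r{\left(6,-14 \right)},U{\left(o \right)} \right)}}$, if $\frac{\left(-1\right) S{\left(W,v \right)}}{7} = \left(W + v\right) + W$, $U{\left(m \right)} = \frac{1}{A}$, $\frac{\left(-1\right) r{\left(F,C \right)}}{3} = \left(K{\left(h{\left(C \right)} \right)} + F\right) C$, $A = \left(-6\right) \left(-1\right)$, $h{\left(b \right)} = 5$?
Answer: $- \frac{89244}{7763} \approx -11.496$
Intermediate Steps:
$o = \frac{9}{7}$ ($o = \frac{3}{7} - - \frac{6}{7} = \frac{3}{7} + \frac{6}{7} = \frac{9}{7} \approx 1.2857$)
$A = 6$
$r{\left(F,C \right)} = - 3 C \left(5 + F\right)$ ($r{\left(F,C \right)} = - 3 \left(5 + F\right) C = - 3 C \left(5 + F\right)$)
$U{\left(m \right)} = \frac{1}{6}$
$S{\left(W,v \right)} = - 14 W - 7 v$ ($S{\left(W,v \right)} = - 7 \left(\left(W + v\right) + W\right) = - 7 \left(v + 2 W\right) = - 14 W - 7 v$)
$\frac{74370}{S{\left(r{\left(6,-14 \right)},U{\left(o \right)} \right)}} = \frac{74370}{- 14 \left(\left(-3\right) \left(-14\right) \left(5 + 6\right)\right) - \frac{7}{6}} = \frac{74370}{- 14 \left(\left(-3\right) \left(-14\right) 11\right) - \frac{7}{6}} = \frac{74370}{\left(-14\right) 462 - \frac{7}{6}} = \frac{74370}{-6468 - \frac{7}{6}} = \frac{74370}{- \frac{38815}{6}} = 74370 \left(- \frac{6}{38815}\right) = - \frac{89244}{7763}$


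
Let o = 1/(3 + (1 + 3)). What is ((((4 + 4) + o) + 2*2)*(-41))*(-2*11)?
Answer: 76670/7 ≈ 10953.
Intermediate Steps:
o = 1/7 (o = 1/(3 + 4) = 1/7 ≈ 0.14286)
((((4 + 4) + o) + 2*2)*(-41))*(-2*11) = ((((4 + 4) + 1/7) + 2*2)*(-41))*(-2*11) = (((8 + 1/7) + 4)*(-41))*(-22) = ((57/7 + 4)*(-41))*(-22) = ((85/7)*(-41))*(-22) = -3485/7*(-22) = 76670/7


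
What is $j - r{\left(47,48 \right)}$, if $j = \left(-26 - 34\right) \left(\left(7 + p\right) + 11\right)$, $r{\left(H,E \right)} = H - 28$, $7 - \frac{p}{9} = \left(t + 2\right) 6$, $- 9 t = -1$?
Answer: $1961$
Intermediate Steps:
$t = \frac{1}{9}$ ($t = \left(- \frac{1}{9}\right) \left(-1\right) = \frac{1}{9} \approx 0.11111$)
$p = -51$ ($p = 63 - 9 \left(\frac{1}{9} + 2\right) 6 = 63 - 9 \cdot \frac{19}{9} \cdot 6 = 63 - 114 = -51$)
$r{\left(H,E \right)} = -28 + H$
$j = 1980$ ($j = \left(-26 - 34\right) \left(\left(7 - 51\right) + 11\right) = - 60 \left(-44 + 11\right) = \left(-60\right) \left(-33\right) = 1980$)
$j - r{\left(47,48 \right)} = 1980 - \left(-28 + 47\right) = 1980 - 19 = 1961$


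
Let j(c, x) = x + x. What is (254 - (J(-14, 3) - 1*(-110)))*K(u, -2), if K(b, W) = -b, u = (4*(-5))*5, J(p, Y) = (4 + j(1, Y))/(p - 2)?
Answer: 28925/2 ≈ 14463.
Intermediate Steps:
j(c, x) = 2*x
J(p, Y) = (4 + 2*Y)/(-2 + p) (J(p, Y) = (4 + 2*Y)/(p - 2) = (4 + 2*Y)/(-2 + p))
u = -100 (u = -20*5 = -100)
(254 - (J(-14, 3) - 1*(-110)))*K(u, -2) = (254 - (2*(2 + 3)/(-2 - 14) - 1*(-110)))*(-1*(-100)) = (254 - (2*5/(-16) + 110))*100 = (254 - (2*(-1/16)*5 + 110))*100 = (254 - (-5/8 + 110))*100 = (254 - 1*875/8)*100 = (254 - 875/8)*100 = (1157/8)*100 = 28925/2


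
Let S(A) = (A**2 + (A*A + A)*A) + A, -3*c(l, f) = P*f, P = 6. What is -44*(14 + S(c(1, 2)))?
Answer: 968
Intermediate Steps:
c(l, f) = -2*f
S(A) = A + A**2 + A*(A + A**2) (S(A) = (A**2 + (A**2 + A)*A) + A = (A**2 + (A + A**2)*A) + A = (A**2 + A*(A + A**2)) + A = A + A**2 + A*(A + A**2))
-44*(14 + S(c(1, 2))) = -44*(14 + (-2*2)*(1 + (-2*2)**2 + 2*(-2*2))) = -44*(14 - 4*(1 + (-4)**2 + 2*(-4))) = -44*(14 - 4*(1 + 16 - 8)) = -44*(14 - 4*9) = -44*(14 - 36) = -44*(-22) = 968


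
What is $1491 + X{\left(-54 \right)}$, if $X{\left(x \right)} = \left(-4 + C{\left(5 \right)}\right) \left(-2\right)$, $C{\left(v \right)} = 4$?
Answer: $1491$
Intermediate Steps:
$X{\left(x \right)} = 0$ ($X{\left(x \right)} = \left(-4 + 4\right) \left(-2\right) = 0 \left(-2\right) = 0$)
$1491 + X{\left(-54 \right)} = 1491 + 0 = 1491$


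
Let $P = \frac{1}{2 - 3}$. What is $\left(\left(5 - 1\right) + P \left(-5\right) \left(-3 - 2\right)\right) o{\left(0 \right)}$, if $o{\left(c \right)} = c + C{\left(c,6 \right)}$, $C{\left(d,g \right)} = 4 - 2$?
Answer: $-42$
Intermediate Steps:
$C{\left(d,g \right)} = 2$ ($C{\left(d,g \right)} = 4 - 2 = 2$)
$o{\left(c \right)} = 2 + c$ ($o{\left(c \right)} = c + 2 = 2 + c$)
$P = -1$ ($P = \frac{1}{-1} = -1$)
$\left(\left(5 - 1\right) + P \left(-5\right) \left(-3 - 2\right)\right) o{\left(0 \right)} = \left(\left(5 - 1\right) + \left(-1\right) \left(-5\right) \left(-3 - 2\right)\right) \left(2 + 0\right) = \left(4 + 5 \left(-3 - 2\right)\right) 2 = \left(4 + 5 \left(-5\right)\right) 2 = \left(4 - 25\right) 2 = \left(-21\right) 2 = -42$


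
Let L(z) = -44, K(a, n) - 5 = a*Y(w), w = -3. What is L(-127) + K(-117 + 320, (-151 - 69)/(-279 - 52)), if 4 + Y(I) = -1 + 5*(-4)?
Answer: -5114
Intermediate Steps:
Y(I) = -25 (Y(I) = -4 + (-1 + 5*(-4)) = -4 + (-1 - 20) = -4 - 21 = -25)
K(a, n) = 5 - 25*a (K(a, n) = 5 + a*(-25) = 5 - 25*a)
L(-127) + K(-117 + 320, (-151 - 69)/(-279 - 52)) = -44 + (5 - 25*(-117 + 320)) = -44 + (5 - 25*203) = -44 + (5 - 5075) = -44 - 5070 = -5114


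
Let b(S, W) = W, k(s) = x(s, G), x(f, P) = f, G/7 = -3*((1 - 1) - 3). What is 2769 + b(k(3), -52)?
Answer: 2717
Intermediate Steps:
G = 63 (G = 7*(-3*((1 - 1) - 3)) = 7*(-3*(0 - 3)) = 7*(-3*(-3)) = 7*9 = 63)
k(s) = s
2769 + b(k(3), -52) = 2769 - 52 = 2717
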